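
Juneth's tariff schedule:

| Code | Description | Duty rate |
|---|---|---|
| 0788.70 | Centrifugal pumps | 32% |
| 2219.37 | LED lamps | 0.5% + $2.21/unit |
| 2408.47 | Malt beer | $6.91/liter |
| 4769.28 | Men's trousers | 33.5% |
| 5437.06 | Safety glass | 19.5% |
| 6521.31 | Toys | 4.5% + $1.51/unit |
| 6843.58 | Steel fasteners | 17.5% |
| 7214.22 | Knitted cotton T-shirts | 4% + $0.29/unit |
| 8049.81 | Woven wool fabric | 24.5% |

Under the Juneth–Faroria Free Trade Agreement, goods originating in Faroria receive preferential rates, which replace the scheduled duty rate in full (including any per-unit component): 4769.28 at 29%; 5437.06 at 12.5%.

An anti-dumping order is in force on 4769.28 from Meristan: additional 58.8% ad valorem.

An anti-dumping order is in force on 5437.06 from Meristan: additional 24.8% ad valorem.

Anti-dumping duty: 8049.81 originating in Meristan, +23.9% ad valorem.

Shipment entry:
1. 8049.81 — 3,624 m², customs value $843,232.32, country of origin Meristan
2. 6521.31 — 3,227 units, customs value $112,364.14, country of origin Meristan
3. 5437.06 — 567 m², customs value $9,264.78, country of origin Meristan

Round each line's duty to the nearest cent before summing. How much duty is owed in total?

Line 1 (8049.81, Meristan, 3,624 m², $843,232.32):
Base rate for 8049.81 is 24.5%.
Additional duty on 8049.81 from Meristan: +23.9%. Applied ad valorem rate: 24.5% + 23.9% = 48.4%.
Duty = $843,232.32 × 48.4% = $408,124.44.
Line 2 (6521.31, Meristan, 3,227 units, $112,364.14):
Base rate for 6521.31 is 4.5% + $1.51/unit.
Duty = $112,364.14 × 4.5% + 3,227 × $1.51 = $9,929.16.
Line 3 (5437.06, Meristan, 567 m², $9,264.78):
Base rate for 5437.06 is 19.5%.
5437.06 has an FTA preferential rate, but origin Meristan is not Faroria; base rate stands.
Additional duty on 5437.06 from Meristan: +24.8%. Applied ad valorem rate: 19.5% + 24.8% = 44.3%.
Duty = $9,264.78 × 44.3% = $4,104.30.
Total = $408,124.44 + $9,929.16 + $4,104.30 = $422,157.90.

$422,157.90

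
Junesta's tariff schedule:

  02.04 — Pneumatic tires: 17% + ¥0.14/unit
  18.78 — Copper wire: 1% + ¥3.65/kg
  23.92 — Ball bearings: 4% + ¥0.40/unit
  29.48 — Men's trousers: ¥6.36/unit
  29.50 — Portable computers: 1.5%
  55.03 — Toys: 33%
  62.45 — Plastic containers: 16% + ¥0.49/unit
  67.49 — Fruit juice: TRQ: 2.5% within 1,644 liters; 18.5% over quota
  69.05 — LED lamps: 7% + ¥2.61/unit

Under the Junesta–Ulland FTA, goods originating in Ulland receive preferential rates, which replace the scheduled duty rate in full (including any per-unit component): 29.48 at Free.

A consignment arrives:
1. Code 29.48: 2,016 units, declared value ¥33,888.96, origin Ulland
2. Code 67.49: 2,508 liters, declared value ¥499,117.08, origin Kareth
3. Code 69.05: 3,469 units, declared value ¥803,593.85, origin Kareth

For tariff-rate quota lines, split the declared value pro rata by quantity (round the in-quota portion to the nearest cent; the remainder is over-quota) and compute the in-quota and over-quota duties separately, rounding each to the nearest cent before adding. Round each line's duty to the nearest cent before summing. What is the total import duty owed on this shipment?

Line 1 (29.48, Ulland, 2,016 units, ¥33,888.96):
Base rate for 29.48 is ¥6.36/unit.
Origin Ulland qualifies under the Junesta–Ulland agreement and 29.48 is covered: preferential rate Free applies instead.
Duty = ¥33,888.96 × 0% = ¥0.00.
Line 2 (67.49, Kareth, 2,508 liters, ¥499,117.08):
Code 67.49 is under a tariff-rate quota (threshold 1,644 liters). In-quota: 1,644 liters at 2.5%; over-quota: 864 liters at 18.5%.
Pro-rata value split: in-quota = ¥499,117.08 × 1,644/2,508 = ¥327,172.44; over-quota = ¥499,117.08 − ¥327,172.44 = ¥171,944.64.
In-quota duty = ¥327,172.44 × 2.5% = ¥8,179.31. Over-quota duty = ¥171,944.64 × 18.5% = ¥31,809.76.
Line duty = ¥8,179.31 + ¥31,809.76 = ¥39,989.07.
Line 3 (69.05, Kareth, 3,469 units, ¥803,593.85):
Base rate for 69.05 is 7% + ¥2.61/unit.
Duty = ¥803,593.85 × 7% + 3,469 × ¥2.61 = ¥65,305.66.
Total = ¥0.00 + ¥39,989.07 + ¥65,305.66 = ¥105,294.73.

¥105,294.73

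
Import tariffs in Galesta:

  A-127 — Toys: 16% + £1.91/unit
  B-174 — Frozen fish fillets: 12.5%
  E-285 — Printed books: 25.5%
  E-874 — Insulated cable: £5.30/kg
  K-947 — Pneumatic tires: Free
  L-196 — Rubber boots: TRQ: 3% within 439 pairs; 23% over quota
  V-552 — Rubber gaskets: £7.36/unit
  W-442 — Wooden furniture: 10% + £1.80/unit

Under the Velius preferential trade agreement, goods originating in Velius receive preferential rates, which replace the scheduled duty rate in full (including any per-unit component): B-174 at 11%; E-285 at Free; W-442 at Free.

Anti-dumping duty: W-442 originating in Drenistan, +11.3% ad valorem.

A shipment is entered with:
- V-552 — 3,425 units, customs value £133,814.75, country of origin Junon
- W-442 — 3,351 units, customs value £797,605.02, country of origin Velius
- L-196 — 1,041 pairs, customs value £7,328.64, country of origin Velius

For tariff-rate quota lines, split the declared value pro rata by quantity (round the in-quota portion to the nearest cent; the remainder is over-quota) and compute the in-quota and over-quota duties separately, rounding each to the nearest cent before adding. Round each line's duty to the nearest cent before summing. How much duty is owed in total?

Line 1 (V-552, Junon, 3,425 units, £133,814.75):
Base rate for V-552 is £7.36/unit.
Duty = 3,425 × £7.36 = £25,208.00.
Line 2 (W-442, Velius, 3,351 units, £797,605.02):
Base rate for W-442 is 10% + £1.80/unit.
Origin Velius qualifies under the Galesta–Velius agreement and W-442 is covered: preferential rate Free applies instead.
The additional-duty order on W-442 targets Drenistan, not Velius; it does not apply.
Duty = £797,605.02 × 0% = £0.00.
Line 3 (L-196, Velius, 1,041 pairs, £7,328.64):
Code L-196 is under a tariff-rate quota (threshold 439 pairs). In-quota: 439 pairs at 3%; over-quota: 602 pairs at 23%.
Pro-rata value split: in-quota = £7,328.64 × 439/1,041 = £3,090.56; over-quota = £7,328.64 − £3,090.56 = £4,238.08.
In-quota duty = £3,090.56 × 3% = £92.72. Over-quota duty = £4,238.08 × 23% = £974.76.
Line duty = £92.72 + £974.76 = £1,067.48.
Total = £25,208.00 + £0.00 + £1,067.48 = £26,275.48.

£26,275.48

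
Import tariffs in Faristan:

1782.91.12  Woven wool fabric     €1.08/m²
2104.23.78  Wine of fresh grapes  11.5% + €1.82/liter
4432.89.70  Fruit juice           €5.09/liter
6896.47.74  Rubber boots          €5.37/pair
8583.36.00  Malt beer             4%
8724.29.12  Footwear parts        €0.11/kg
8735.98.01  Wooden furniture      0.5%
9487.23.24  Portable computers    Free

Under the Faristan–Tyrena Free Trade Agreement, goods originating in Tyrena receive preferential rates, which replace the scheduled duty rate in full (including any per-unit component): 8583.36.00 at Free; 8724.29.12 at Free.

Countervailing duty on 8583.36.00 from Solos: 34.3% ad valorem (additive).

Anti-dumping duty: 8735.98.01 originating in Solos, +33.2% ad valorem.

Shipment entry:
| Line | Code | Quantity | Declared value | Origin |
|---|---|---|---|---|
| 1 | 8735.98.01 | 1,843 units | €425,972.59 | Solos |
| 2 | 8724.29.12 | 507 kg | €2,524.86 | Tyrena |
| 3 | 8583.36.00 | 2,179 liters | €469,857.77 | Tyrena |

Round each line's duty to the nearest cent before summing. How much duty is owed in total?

€143,552.76

Line 1 (8735.98.01, Solos, 1,843 units, €425,972.59):
Base rate for 8735.98.01 is 0.5%.
Additional duty on 8735.98.01 from Solos: +33.2%. Applied ad valorem rate: 0.5% + 33.2% = 33.7%.
Duty = €425,972.59 × 33.7% = €143,552.76.
Line 2 (8724.29.12, Tyrena, 507 kg, €2,524.86):
Base rate for 8724.29.12 is €0.11/kg.
Origin Tyrena qualifies under the Faristan–Tyrena agreement and 8724.29.12 is covered: preferential rate Free applies instead.
Duty = €2,524.86 × 0% = €0.00.
Line 3 (8583.36.00, Tyrena, 2,179 liters, €469,857.77):
Base rate for 8583.36.00 is 4%.
Origin Tyrena qualifies under the Faristan–Tyrena agreement and 8583.36.00 is covered: preferential rate Free applies instead.
The additional-duty order on 8583.36.00 targets Solos, not Tyrena; it does not apply.
Duty = €469,857.77 × 0% = €0.00.
Total = €143,552.76 + €0.00 + €0.00 = €143,552.76.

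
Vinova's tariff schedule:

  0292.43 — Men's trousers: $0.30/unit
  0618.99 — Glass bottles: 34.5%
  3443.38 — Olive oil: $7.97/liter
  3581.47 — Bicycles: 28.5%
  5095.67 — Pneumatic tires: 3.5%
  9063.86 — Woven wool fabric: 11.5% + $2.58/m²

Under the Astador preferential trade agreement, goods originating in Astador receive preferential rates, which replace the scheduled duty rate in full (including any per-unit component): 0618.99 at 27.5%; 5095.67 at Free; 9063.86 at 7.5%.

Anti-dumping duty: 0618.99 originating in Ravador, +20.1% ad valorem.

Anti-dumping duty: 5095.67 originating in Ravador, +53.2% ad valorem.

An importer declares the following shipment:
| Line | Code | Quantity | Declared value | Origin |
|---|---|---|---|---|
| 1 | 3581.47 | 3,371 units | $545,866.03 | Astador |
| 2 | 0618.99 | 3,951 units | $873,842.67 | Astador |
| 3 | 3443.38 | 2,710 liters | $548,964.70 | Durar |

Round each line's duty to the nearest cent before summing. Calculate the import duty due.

$417,477.25

Line 1 (3581.47, Astador, 3,371 units, $545,866.03):
Base rate for 3581.47 is 28.5%.
Origin Astador is the FTA partner but 3581.47 is not on the preference list; base rate stands.
Duty = $545,866.03 × 28.5% = $155,571.82.
Line 2 (0618.99, Astador, 3,951 units, $873,842.67):
Base rate for 0618.99 is 34.5%.
Origin Astador qualifies under the Vinova–Astador agreement and 0618.99 is covered: preferential rate 27.5% applies instead.
The additional-duty order on 0618.99 targets Ravador, not Astador; it does not apply.
Duty = $873,842.67 × 27.5% = $240,306.73.
Line 3 (3443.38, Durar, 2,710 liters, $548,964.70):
Base rate for 3443.38 is $7.97/liter.
Duty = 2,710 × $7.97 = $21,598.70.
Total = $155,571.82 + $240,306.73 + $21,598.70 = $417,477.25.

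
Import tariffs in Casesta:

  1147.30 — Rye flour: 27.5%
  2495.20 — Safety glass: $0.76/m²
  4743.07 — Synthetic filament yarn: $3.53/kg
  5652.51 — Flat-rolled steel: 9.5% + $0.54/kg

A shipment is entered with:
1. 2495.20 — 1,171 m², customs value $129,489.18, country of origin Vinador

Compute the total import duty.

$889.96

Line 1 (2495.20, Vinador, 1,171 m², $129,489.18):
Base rate for 2495.20 is $0.76/m².
Duty = 1,171 × $0.76 = $889.96.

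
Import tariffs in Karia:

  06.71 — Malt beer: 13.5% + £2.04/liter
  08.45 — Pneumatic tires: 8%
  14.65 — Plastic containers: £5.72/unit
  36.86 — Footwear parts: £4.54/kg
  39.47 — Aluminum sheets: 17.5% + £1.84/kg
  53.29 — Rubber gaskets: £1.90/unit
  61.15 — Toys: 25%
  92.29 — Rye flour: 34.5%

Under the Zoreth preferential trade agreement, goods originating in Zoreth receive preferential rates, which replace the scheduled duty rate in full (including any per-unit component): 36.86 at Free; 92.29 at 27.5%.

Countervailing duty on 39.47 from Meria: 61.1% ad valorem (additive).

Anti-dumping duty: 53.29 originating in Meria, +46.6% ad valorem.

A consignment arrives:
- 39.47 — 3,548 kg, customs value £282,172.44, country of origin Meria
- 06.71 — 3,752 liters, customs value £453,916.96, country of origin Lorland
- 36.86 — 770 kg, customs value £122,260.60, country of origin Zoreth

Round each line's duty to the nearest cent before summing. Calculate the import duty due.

Line 1 (39.47, Meria, 3,548 kg, £282,172.44):
Base rate for 39.47 is 17.5% + £1.84/kg.
Additional duty on 39.47 from Meria: +61.1%. Applied ad valorem rate: 17.5% + 61.1% = 78.6%.
Duty = £282,172.44 × 78.6% + 3,548 × £1.84 = £228,315.86.
Line 2 (06.71, Lorland, 3,752 liters, £453,916.96):
Base rate for 06.71 is 13.5% + £2.04/liter.
Duty = £453,916.96 × 13.5% + 3,752 × £2.04 = £68,932.87.
Line 3 (36.86, Zoreth, 770 kg, £122,260.60):
Base rate for 36.86 is £4.54/kg.
Origin Zoreth qualifies under the Karia–Zoreth agreement and 36.86 is covered: preferential rate Free applies instead.
Duty = £122,260.60 × 0% = £0.00.
Total = £228,315.86 + £68,932.87 + £0.00 = £297,248.73.

£297,248.73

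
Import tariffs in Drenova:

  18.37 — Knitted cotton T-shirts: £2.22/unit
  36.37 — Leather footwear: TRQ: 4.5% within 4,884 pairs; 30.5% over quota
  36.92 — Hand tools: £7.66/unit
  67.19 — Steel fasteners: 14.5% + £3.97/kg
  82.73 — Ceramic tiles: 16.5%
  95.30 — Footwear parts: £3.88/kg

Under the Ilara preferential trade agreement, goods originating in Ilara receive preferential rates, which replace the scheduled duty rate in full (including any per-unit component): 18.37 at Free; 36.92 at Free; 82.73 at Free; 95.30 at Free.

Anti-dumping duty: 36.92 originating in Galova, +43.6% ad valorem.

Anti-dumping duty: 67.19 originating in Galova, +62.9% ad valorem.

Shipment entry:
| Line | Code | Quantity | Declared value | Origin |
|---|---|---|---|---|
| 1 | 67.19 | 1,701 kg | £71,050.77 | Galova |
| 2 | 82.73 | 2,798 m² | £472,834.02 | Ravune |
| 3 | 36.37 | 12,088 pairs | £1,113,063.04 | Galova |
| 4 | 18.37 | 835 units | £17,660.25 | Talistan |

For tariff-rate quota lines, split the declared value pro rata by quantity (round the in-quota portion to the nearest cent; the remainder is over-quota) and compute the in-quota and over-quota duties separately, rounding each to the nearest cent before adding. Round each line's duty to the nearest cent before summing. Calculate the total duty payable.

£364,174.94

Line 1 (67.19, Galova, 1,701 kg, £71,050.77):
Base rate for 67.19 is 14.5% + £3.97/kg.
Additional duty on 67.19 from Galova: +62.9%. Applied ad valorem rate: 14.5% + 62.9% = 77.4%.
Duty = £71,050.77 × 77.4% + 1,701 × £3.97 = £61,746.27.
Line 2 (82.73, Ravune, 2,798 m², £472,834.02):
Base rate for 82.73 is 16.5%.
82.73 has an FTA preferential rate, but origin Ravune is not Ilara; base rate stands.
Duty = £472,834.02 × 16.5% = £78,017.61.
Line 3 (36.37, Galova, 12,088 pairs, £1,113,063.04):
Code 36.37 is under a tariff-rate quota (threshold 4,884 pairs). In-quota: 4,884 pairs at 4.5%; over-quota: 7,204 pairs at 30.5%.
Pro-rata value split: in-quota = £1,113,063.04 × 4,884/12,088 = £449,718.72; over-quota = £1,113,063.04 − £449,718.72 = £663,344.32.
In-quota duty = £449,718.72 × 4.5% = £20,237.34. Over-quota duty = £663,344.32 × 30.5% = £202,320.02.
Line duty = £20,237.34 + £202,320.02 = £222,557.36.
Line 4 (18.37, Talistan, 835 units, £17,660.25):
Base rate for 18.37 is £2.22/unit.
18.37 has an FTA preferential rate, but origin Talistan is not Ilara; base rate stands.
Duty = 835 × £2.22 = £1,853.70.
Total = £61,746.27 + £78,017.61 + £222,557.36 + £1,853.70 = £364,174.94.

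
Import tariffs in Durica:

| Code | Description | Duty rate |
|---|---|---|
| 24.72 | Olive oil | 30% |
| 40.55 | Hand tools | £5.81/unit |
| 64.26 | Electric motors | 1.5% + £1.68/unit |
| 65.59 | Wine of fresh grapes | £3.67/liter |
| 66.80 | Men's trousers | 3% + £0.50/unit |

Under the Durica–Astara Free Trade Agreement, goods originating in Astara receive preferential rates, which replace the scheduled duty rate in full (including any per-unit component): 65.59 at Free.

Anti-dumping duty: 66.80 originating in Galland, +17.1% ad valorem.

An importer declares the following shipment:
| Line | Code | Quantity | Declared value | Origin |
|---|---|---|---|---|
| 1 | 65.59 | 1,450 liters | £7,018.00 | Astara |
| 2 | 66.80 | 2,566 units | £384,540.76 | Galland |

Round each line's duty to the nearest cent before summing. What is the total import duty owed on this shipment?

£78,575.69

Line 1 (65.59, Astara, 1,450 liters, £7,018.00):
Base rate for 65.59 is £3.67/liter.
Origin Astara qualifies under the Durica–Astara agreement and 65.59 is covered: preferential rate Free applies instead.
Duty = £7,018.00 × 0% = £0.00.
Line 2 (66.80, Galland, 2,566 units, £384,540.76):
Base rate for 66.80 is 3% + £0.50/unit.
Additional duty on 66.80 from Galland: +17.1%. Applied ad valorem rate: 3% + 17.1% = 20.1%.
Duty = £384,540.76 × 20.1% + 2,566 × £0.50 = £78,575.69.
Total = £0.00 + £78,575.69 = £78,575.69.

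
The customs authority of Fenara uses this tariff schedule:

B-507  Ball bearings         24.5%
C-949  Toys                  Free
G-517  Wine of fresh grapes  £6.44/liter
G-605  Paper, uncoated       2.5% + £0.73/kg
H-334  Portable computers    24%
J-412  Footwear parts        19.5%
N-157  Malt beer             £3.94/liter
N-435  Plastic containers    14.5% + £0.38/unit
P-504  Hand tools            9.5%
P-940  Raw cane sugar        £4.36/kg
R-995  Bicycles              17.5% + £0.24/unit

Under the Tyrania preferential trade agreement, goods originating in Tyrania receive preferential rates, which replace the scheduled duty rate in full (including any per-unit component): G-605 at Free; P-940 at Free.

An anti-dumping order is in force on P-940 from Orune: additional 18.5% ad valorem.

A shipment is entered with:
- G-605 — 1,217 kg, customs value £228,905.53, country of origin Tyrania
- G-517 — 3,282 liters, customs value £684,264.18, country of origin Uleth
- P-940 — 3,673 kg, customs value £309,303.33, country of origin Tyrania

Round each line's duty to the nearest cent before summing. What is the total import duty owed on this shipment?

£21,136.08

Line 1 (G-605, Tyrania, 1,217 kg, £228,905.53):
Base rate for G-605 is 2.5% + £0.73/kg.
Origin Tyrania qualifies under the Fenara–Tyrania agreement and G-605 is covered: preferential rate Free applies instead.
Duty = £228,905.53 × 0% = £0.00.
Line 2 (G-517, Uleth, 3,282 liters, £684,264.18):
Base rate for G-517 is £6.44/liter.
Duty = 3,282 × £6.44 = £21,136.08.
Line 3 (P-940, Tyrania, 3,673 kg, £309,303.33):
Base rate for P-940 is £4.36/kg.
Origin Tyrania qualifies under the Fenara–Tyrania agreement and P-940 is covered: preferential rate Free applies instead.
The additional-duty order on P-940 targets Orune, not Tyrania; it does not apply.
Duty = £309,303.33 × 0% = £0.00.
Total = £0.00 + £21,136.08 + £0.00 = £21,136.08.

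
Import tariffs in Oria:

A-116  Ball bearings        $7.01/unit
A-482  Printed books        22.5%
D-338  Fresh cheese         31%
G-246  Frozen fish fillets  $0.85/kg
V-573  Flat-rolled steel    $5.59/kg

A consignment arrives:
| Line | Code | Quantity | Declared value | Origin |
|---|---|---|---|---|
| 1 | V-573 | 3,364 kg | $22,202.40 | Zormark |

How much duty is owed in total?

Line 1 (V-573, Zormark, 3,364 kg, $22,202.40):
Base rate for V-573 is $5.59/kg.
Duty = 3,364 × $5.59 = $18,804.76.

$18,804.76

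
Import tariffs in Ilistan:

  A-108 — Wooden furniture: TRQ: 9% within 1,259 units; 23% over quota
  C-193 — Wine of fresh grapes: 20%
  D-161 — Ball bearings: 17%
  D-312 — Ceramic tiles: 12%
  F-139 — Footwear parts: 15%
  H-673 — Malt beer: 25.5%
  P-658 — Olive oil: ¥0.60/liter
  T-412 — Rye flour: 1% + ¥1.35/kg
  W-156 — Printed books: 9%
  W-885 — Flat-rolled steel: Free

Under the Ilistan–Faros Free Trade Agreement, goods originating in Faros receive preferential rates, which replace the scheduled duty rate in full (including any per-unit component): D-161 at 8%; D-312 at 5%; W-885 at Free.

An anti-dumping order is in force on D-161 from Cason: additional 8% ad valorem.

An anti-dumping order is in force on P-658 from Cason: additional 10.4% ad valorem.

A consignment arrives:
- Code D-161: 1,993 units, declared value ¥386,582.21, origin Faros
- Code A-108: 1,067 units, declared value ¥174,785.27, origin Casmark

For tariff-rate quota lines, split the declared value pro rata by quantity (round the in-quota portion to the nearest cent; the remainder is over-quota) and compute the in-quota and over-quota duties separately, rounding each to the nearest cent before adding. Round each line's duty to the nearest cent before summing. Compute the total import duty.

Line 1 (D-161, Faros, 1,993 units, ¥386,582.21):
Base rate for D-161 is 17%.
Origin Faros qualifies under the Ilistan–Faros agreement and D-161 is covered: preferential rate 8% applies instead.
The additional-duty order on D-161 targets Cason, not Faros; it does not apply.
Duty = ¥386,582.21 × 8% = ¥30,926.58.
Line 2 (A-108, Casmark, 1,067 units, ¥174,785.27):
Code A-108 is under a tariff-rate quota (threshold 1,259 units). Quantity 1,067 units is within the quota, so the in-quota rate 9% applies to the full value.
Duty = ¥174,785.27 × 9% = ¥15,730.67.
Total = ¥30,926.58 + ¥15,730.67 = ¥46,657.25.

¥46,657.25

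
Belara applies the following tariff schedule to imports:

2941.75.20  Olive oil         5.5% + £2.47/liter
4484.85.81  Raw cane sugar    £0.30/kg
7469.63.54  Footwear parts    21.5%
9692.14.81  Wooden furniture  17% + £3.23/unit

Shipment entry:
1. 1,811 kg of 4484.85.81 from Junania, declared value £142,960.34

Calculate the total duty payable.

Line 1 (4484.85.81, Junania, 1,811 kg, £142,960.34):
Base rate for 4484.85.81 is £0.30/kg.
Duty = 1,811 × £0.30 = £543.30.

£543.30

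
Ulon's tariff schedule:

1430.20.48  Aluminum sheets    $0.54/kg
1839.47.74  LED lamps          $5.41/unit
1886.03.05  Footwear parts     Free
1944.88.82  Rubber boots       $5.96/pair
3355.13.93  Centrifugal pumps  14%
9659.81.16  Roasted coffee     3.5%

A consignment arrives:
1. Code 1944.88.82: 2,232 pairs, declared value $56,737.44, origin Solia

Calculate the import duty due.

Line 1 (1944.88.82, Solia, 2,232 pairs, $56,737.44):
Base rate for 1944.88.82 is $5.96/pair.
Duty = 2,232 × $5.96 = $13,302.72.

$13,302.72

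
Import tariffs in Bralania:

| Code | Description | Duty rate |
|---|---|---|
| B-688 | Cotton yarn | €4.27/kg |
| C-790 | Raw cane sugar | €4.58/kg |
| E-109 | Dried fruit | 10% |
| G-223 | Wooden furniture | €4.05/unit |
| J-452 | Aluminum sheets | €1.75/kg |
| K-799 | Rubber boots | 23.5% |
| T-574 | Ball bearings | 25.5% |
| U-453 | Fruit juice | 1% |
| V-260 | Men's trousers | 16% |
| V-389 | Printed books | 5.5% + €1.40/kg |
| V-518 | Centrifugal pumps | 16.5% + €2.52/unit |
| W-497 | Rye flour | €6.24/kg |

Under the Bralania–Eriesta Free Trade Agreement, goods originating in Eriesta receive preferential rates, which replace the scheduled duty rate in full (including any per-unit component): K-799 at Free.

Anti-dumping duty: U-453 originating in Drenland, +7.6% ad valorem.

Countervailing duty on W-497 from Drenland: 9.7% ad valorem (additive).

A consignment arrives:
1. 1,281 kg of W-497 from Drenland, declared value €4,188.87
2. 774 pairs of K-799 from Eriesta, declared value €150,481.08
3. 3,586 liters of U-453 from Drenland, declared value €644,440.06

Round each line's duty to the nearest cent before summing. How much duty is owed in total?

€63,821.61

Line 1 (W-497, Drenland, 1,281 kg, €4,188.87):
Base rate for W-497 is €6.24/kg.
Additional duty on W-497 from Drenland: +9.7% ad valorem. Applied ad valorem rate = 9.7%.
Duty = €4,188.87 × 9.7% + 1,281 × €6.24 = €8,399.76.
Line 2 (K-799, Eriesta, 774 pairs, €150,481.08):
Base rate for K-799 is 23.5%.
Origin Eriesta qualifies under the Bralania–Eriesta agreement and K-799 is covered: preferential rate Free applies instead.
Duty = €150,481.08 × 0% = €0.00.
Line 3 (U-453, Drenland, 3,586 liters, €644,440.06):
Base rate for U-453 is 1%.
Additional duty on U-453 from Drenland: +7.6%. Applied ad valorem rate: 1% + 7.6% = 8.6%.
Duty = €644,440.06 × 8.6% = €55,421.85.
Total = €8,399.76 + €0.00 + €55,421.85 = €63,821.61.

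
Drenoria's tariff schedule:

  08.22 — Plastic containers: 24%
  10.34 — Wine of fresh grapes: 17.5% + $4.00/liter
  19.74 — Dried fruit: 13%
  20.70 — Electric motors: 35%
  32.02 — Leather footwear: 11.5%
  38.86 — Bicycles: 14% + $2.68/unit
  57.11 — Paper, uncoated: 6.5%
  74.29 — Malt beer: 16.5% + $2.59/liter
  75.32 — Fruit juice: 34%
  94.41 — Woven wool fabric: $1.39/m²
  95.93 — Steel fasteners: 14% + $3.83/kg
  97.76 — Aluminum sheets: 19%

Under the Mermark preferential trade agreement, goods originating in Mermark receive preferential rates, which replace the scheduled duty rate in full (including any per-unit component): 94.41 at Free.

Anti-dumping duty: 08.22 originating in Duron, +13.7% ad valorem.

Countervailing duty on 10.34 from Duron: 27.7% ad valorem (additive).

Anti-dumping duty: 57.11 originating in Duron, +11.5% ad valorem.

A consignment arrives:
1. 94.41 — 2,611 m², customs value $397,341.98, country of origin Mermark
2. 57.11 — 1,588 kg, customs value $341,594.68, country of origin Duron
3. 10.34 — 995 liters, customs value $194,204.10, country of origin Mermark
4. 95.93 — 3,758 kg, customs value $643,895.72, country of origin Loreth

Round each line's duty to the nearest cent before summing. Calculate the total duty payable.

$203,991.30

Line 1 (94.41, Mermark, 2,611 m², $397,341.98):
Base rate for 94.41 is $1.39/m².
Origin Mermark qualifies under the Drenoria–Mermark agreement and 94.41 is covered: preferential rate Free applies instead.
Duty = $397,341.98 × 0% = $0.00.
Line 2 (57.11, Duron, 1,588 kg, $341,594.68):
Base rate for 57.11 is 6.5%.
Additional duty on 57.11 from Duron: +11.5%. Applied ad valorem rate: 6.5% + 11.5% = 18%.
Duty = $341,594.68 × 18% = $61,487.04.
Line 3 (10.34, Mermark, 995 liters, $194,204.10):
Base rate for 10.34 is 17.5% + $4.00/liter.
Origin Mermark is the FTA partner but 10.34 is not on the preference list; base rate stands.
The additional-duty order on 10.34 targets Duron, not Mermark; it does not apply.
Duty = $194,204.10 × 17.5% + 995 × $4.00 = $37,965.72.
Line 4 (95.93, Loreth, 3,758 kg, $643,895.72):
Base rate for 95.93 is 14% + $3.83/kg.
Duty = $643,895.72 × 14% + 3,758 × $3.83 = $104,538.54.
Total = $0.00 + $61,487.04 + $37,965.72 + $104,538.54 = $203,991.30.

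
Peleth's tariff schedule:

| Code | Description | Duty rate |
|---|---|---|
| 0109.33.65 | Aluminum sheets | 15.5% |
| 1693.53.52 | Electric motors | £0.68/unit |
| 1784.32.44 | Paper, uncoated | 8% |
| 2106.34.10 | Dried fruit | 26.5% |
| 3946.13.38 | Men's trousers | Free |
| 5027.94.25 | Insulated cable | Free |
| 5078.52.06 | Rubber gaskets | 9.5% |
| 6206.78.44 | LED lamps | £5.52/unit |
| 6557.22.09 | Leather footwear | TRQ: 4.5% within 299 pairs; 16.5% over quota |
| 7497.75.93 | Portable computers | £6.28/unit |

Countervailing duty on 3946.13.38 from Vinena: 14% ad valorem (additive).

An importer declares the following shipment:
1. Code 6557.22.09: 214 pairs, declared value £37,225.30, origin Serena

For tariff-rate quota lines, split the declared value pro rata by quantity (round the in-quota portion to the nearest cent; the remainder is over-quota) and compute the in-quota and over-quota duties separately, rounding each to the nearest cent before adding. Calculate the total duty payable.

£1,675.14

Line 1 (6557.22.09, Serena, 214 pairs, £37,225.30):
Code 6557.22.09 is under a tariff-rate quota (threshold 299 pairs). Quantity 214 pairs is within the quota, so the in-quota rate 4.5% applies to the full value.
Duty = £37,225.30 × 4.5% = £1,675.14.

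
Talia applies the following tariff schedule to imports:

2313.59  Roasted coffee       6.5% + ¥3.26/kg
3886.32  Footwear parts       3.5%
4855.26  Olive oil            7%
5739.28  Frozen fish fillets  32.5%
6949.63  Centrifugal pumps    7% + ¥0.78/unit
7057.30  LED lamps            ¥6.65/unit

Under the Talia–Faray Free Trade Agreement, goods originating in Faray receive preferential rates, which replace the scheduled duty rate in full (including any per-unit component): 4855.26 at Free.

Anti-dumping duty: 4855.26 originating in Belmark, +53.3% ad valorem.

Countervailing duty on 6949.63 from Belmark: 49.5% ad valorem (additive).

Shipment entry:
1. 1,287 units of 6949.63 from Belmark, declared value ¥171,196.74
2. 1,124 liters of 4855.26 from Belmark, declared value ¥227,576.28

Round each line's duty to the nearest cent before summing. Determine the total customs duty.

Line 1 (6949.63, Belmark, 1,287 units, ¥171,196.74):
Base rate for 6949.63 is 7% + ¥0.78/unit.
Additional duty on 6949.63 from Belmark: +49.5%. Applied ad valorem rate: 7% + 49.5% = 56.5%.
Duty = ¥171,196.74 × 56.5% + 1,287 × ¥0.78 = ¥97,730.02.
Line 2 (4855.26, Belmark, 1,124 liters, ¥227,576.28):
Base rate for 4855.26 is 7%.
4855.26 has an FTA preferential rate, but origin Belmark is not Faray; base rate stands.
Additional duty on 4855.26 from Belmark: +53.3%. Applied ad valorem rate: 7% + 53.3% = 60.3%.
Duty = ¥227,576.28 × 60.3% = ¥137,228.50.
Total = ¥97,730.02 + ¥137,228.50 = ¥234,958.52.

¥234,958.52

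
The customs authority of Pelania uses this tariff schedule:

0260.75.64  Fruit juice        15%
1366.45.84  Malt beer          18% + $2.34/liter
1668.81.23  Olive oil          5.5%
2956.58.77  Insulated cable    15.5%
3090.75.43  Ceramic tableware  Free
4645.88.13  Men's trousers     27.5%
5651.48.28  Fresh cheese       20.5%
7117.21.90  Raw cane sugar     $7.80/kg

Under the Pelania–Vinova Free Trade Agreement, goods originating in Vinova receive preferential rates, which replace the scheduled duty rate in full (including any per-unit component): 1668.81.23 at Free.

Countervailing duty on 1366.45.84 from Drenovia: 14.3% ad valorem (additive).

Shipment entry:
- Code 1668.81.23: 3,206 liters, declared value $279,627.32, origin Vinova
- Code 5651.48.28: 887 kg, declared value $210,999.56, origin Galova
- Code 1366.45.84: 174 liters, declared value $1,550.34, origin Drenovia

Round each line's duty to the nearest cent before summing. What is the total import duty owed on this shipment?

$44,162.83

Line 1 (1668.81.23, Vinova, 3,206 liters, $279,627.32):
Base rate for 1668.81.23 is 5.5%.
Origin Vinova qualifies under the Pelania–Vinova agreement and 1668.81.23 is covered: preferential rate Free applies instead.
Duty = $279,627.32 × 0% = $0.00.
Line 2 (5651.48.28, Galova, 887 kg, $210,999.56):
Base rate for 5651.48.28 is 20.5%.
Duty = $210,999.56 × 20.5% = $43,254.91.
Line 3 (1366.45.84, Drenovia, 174 liters, $1,550.34):
Base rate for 1366.45.84 is 18% + $2.34/liter.
Additional duty on 1366.45.84 from Drenovia: +14.3%. Applied ad valorem rate: 18% + 14.3% = 32.3%.
Duty = $1,550.34 × 32.3% + 174 × $2.34 = $907.92.
Total = $0.00 + $43,254.91 + $907.92 = $44,162.83.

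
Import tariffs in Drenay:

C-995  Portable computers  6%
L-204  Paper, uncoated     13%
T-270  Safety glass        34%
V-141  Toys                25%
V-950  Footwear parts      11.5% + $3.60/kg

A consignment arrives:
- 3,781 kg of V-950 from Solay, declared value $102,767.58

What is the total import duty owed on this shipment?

$25,429.87

Line 1 (V-950, Solay, 3,781 kg, $102,767.58):
Base rate for V-950 is 11.5% + $3.60/kg.
Duty = $102,767.58 × 11.5% + 3,781 × $3.60 = $25,429.87.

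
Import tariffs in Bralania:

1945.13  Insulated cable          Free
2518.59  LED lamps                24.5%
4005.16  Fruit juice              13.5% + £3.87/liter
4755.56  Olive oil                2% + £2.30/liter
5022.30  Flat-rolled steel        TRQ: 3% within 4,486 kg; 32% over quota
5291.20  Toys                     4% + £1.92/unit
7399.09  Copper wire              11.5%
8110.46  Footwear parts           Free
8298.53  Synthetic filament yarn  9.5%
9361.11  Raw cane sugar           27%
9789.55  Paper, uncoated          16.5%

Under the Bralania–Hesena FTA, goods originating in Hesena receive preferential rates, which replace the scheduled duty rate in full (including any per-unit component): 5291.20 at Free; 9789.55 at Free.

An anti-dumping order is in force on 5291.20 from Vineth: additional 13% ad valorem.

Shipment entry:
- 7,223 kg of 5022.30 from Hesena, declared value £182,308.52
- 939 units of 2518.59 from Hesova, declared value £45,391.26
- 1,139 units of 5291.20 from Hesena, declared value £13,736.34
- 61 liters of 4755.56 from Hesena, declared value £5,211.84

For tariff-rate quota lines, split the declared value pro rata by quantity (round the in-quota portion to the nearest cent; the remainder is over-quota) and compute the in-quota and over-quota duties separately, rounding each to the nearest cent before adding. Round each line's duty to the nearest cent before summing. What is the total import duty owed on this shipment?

Line 1 (5022.30, Hesena, 7,223 kg, £182,308.52):
Code 5022.30 is under a tariff-rate quota (threshold 4,486 kg). In-quota: 4,486 kg at 3%; over-quota: 2,737 kg at 32%.
Pro-rata value split: in-quota = £182,308.52 × 4,486/7,223 = £113,226.64; over-quota = £182,308.52 − £113,226.64 = £69,081.88.
In-quota duty = £113,226.64 × 3% = £3,396.80. Over-quota duty = £69,081.88 × 32% = £22,106.20.
Line duty = £3,396.80 + £22,106.20 = £25,503.00.
Line 2 (2518.59, Hesova, 939 units, £45,391.26):
Base rate for 2518.59 is 24.5%.
Duty = £45,391.26 × 24.5% = £11,120.86.
Line 3 (5291.20, Hesena, 1,139 units, £13,736.34):
Base rate for 5291.20 is 4% + £1.92/unit.
Origin Hesena qualifies under the Bralania–Hesena agreement and 5291.20 is covered: preferential rate Free applies instead.
The additional-duty order on 5291.20 targets Vineth, not Hesena; it does not apply.
Duty = £13,736.34 × 0% = £0.00.
Line 4 (4755.56, Hesena, 61 liters, £5,211.84):
Base rate for 4755.56 is 2% + £2.30/liter.
Origin Hesena is the FTA partner but 4755.56 is not on the preference list; base rate stands.
Duty = £5,211.84 × 2% + 61 × £2.30 = £244.54.
Total = £25,503.00 + £11,120.86 + £0.00 + £244.54 = £36,868.40.

£36,868.40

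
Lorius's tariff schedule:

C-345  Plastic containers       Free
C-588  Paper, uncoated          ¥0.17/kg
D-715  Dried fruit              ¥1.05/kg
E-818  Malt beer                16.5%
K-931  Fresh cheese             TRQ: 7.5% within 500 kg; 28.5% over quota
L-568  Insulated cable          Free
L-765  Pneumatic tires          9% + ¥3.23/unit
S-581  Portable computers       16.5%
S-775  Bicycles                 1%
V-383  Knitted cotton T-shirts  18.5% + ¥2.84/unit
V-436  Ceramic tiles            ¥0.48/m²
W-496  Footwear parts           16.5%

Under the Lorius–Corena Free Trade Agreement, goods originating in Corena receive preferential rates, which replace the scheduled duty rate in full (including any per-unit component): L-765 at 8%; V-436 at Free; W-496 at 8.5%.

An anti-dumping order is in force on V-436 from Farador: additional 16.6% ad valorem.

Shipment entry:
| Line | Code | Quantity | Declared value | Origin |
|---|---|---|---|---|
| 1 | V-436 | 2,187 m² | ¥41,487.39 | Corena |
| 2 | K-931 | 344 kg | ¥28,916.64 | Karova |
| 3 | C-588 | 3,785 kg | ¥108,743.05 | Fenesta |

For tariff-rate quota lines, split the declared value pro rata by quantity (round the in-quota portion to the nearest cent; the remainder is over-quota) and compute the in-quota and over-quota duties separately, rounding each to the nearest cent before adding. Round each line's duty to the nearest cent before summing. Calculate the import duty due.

¥2,812.20

Line 1 (V-436, Corena, 2,187 m², ¥41,487.39):
Base rate for V-436 is ¥0.48/m².
Origin Corena qualifies under the Lorius–Corena agreement and V-436 is covered: preferential rate Free applies instead.
The additional-duty order on V-436 targets Farador, not Corena; it does not apply.
Duty = ¥41,487.39 × 0% = ¥0.00.
Line 2 (K-931, Karova, 344 kg, ¥28,916.64):
Code K-931 is under a tariff-rate quota (threshold 500 kg). Quantity 344 kg is within the quota, so the in-quota rate 7.5% applies to the full value.
Duty = ¥28,916.64 × 7.5% = ¥2,168.75.
Line 3 (C-588, Fenesta, 3,785 kg, ¥108,743.05):
Base rate for C-588 is ¥0.17/kg.
Duty = 3,785 × ¥0.17 = ¥643.45.
Total = ¥0.00 + ¥2,168.75 + ¥643.45 = ¥2,812.20.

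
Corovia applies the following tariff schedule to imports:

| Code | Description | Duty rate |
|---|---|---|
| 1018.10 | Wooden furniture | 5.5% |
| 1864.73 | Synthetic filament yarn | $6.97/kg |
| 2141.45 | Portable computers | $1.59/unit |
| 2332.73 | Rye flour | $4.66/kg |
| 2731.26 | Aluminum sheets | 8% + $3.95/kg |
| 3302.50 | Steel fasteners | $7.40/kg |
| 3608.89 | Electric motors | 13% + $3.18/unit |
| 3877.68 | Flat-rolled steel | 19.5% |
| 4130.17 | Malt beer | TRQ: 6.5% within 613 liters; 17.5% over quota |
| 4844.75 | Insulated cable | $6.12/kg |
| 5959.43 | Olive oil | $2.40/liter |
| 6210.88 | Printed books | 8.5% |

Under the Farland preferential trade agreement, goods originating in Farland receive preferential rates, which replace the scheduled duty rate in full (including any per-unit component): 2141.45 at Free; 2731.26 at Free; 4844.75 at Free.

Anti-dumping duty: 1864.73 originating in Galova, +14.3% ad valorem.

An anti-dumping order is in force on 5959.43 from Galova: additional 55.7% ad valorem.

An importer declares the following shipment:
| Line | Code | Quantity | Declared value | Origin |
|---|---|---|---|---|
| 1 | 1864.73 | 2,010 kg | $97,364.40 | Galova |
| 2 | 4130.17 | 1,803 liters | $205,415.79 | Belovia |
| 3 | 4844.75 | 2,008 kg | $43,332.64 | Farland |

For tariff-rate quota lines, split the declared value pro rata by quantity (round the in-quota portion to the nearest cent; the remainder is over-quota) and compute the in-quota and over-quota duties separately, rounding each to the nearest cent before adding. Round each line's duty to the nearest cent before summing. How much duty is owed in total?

Line 1 (1864.73, Galova, 2,010 kg, $97,364.40):
Base rate for 1864.73 is $6.97/kg.
Additional duty on 1864.73 from Galova: +14.3% ad valorem. Applied ad valorem rate = 14.3%.
Duty = $97,364.40 × 14.3% + 2,010 × $6.97 = $27,932.81.
Line 2 (4130.17, Belovia, 1,803 liters, $205,415.79):
Code 4130.17 is under a tariff-rate quota (threshold 613 liters). In-quota: 613 liters at 6.5%; over-quota: 1,190 liters at 17.5%.
Pro-rata value split: in-quota = $205,415.79 × 613/1,803 = $69,839.09; over-quota = $205,415.79 − $69,839.09 = $135,576.70.
In-quota duty = $69,839.09 × 6.5% = $4,539.54. Over-quota duty = $135,576.70 × 17.5% = $23,725.92.
Line duty = $4,539.54 + $23,725.92 = $28,265.46.
Line 3 (4844.75, Farland, 2,008 kg, $43,332.64):
Base rate for 4844.75 is $6.12/kg.
Origin Farland qualifies under the Corovia–Farland agreement and 4844.75 is covered: preferential rate Free applies instead.
Duty = $43,332.64 × 0% = $0.00.
Total = $27,932.81 + $28,265.46 + $0.00 = $56,198.27.

$56,198.27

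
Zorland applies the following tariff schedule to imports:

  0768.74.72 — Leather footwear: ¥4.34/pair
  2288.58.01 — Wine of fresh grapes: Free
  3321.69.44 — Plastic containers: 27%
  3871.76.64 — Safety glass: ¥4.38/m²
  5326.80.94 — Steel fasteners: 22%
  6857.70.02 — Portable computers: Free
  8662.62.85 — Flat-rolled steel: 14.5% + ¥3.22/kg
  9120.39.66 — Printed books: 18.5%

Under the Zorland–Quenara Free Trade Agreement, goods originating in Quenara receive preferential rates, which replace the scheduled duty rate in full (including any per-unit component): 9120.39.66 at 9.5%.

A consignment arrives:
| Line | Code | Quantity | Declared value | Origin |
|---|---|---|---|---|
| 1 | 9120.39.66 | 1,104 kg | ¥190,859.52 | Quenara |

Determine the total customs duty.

¥18,131.65

Line 1 (9120.39.66, Quenara, 1,104 kg, ¥190,859.52):
Base rate for 9120.39.66 is 18.5%.
Origin Quenara qualifies under the Zorland–Quenara agreement and 9120.39.66 is covered: preferential rate 9.5% applies instead.
Duty = ¥190,859.52 × 9.5% = ¥18,131.65.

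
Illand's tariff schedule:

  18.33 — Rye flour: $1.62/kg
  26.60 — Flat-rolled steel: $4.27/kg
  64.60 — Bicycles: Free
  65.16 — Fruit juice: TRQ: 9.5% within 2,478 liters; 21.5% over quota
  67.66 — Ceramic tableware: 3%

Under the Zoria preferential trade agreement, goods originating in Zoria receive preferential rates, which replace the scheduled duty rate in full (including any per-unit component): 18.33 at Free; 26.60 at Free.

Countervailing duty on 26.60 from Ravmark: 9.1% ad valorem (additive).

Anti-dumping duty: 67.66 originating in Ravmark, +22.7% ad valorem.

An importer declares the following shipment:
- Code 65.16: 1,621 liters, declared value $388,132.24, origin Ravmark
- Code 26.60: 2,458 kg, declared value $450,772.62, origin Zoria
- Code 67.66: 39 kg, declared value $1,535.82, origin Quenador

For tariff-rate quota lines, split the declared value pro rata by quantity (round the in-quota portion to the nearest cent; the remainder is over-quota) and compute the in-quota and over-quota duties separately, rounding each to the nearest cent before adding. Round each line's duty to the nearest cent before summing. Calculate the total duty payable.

Line 1 (65.16, Ravmark, 1,621 liters, $388,132.24):
Code 65.16 is under a tariff-rate quota (threshold 2,478 liters). Quantity 1,621 liters is within the quota, so the in-quota rate 9.5% applies to the full value.
Duty = $388,132.24 × 9.5% = $36,872.56.
Line 2 (26.60, Zoria, 2,458 kg, $450,772.62):
Base rate for 26.60 is $4.27/kg.
Origin Zoria qualifies under the Illand–Zoria agreement and 26.60 is covered: preferential rate Free applies instead.
The additional-duty order on 26.60 targets Ravmark, not Zoria; it does not apply.
Duty = $450,772.62 × 0% = $0.00.
Line 3 (67.66, Quenador, 39 kg, $1,535.82):
Base rate for 67.66 is 3%.
The additional-duty order on 67.66 targets Ravmark, not Quenador; it does not apply.
Duty = $1,535.82 × 3% = $46.07.
Total = $36,872.56 + $0.00 + $46.07 = $36,918.63.

$36,918.63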